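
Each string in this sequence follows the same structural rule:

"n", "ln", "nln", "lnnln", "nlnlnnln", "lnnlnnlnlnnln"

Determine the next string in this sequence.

nlnlnnlnlnnlnnlnlnnln

From term 3 onward, concatenate the second-to-last term with the last: n·ln = nln, ln·nln = lnnln, …
The next term joins nlnlnnln and lnnlnnlnlnnln.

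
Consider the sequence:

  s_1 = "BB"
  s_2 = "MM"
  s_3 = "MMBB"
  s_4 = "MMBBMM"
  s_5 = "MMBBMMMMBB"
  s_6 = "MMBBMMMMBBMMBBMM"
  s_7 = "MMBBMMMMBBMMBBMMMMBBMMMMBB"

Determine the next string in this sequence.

From term 3 onward, concatenate the last term with the second-to-last: MM·BB = MMBB, MMBB·MM = MMBBMM, …
So term 8 is MMBBMMMMBBMMBBMMMMBBMMMMBB·MMBBMMMMBBMMBBMM.

MMBBMMMMBBMMBBMMMMBBMMMMBBMMBBMMMMBBMMBBMM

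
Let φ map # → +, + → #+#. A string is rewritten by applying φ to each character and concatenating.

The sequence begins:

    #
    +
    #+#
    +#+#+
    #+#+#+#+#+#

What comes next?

+#+#+#+#+#+#+#+#+#+#+

Expanding #+#+#+#+#+#: #→+, +→#+#, #→+, +→#+#, #→+, +→#+#, #→+, +→#+#, #→+, +→#+#, #→+. Concatenated: + #+# + #+# + #+# + #+# + #+# +.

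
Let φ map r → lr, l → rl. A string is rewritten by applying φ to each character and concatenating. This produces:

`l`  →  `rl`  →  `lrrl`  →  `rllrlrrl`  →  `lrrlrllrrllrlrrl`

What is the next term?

Replace each of the 16 characters of lrrlrllrrllrlrrl in place — rl lr lr rl lr rl rl lr lr rl rl lr rl lr lr rl — and concatenate.

rllrlrrllrrlrllrlrrlrllrrllrlrrl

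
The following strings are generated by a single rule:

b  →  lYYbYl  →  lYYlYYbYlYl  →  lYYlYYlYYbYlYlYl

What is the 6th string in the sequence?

lYYlYYlYYlYYlYYbYlYlYlYlYl

Every step adds lYY to the front and Yl to the end of the previous string.
From lYYlYYlYYbYlYlYl, 2 further steps: lYYlYYlYYbYlYlYl → lYYlYYlYYlYYbYlYlYlYl → (answer).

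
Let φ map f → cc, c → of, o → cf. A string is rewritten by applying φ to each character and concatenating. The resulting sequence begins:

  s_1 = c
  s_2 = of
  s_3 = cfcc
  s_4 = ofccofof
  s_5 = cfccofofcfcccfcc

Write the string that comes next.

ofccofofcfcccfccofccofofofccofof

Applying the rule to each of the 16 symbols of cfccofofcfcccfcc gives the pieces of cc of of cf cc cf cc of cc of of of cc of of, which concatenate to the answer.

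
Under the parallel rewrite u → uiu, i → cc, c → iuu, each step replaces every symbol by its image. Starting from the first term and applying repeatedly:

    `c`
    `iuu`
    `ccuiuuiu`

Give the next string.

Expanding ccuiuuiu: c→iuu, c→iuu, u→uiu, i→cc, u→uiu, u→uiu, i→cc, u→uiu. Concatenated: iuu iuu uiu cc uiu uiu cc uiu.

iuuiuuuiuccuiuuiuccuiu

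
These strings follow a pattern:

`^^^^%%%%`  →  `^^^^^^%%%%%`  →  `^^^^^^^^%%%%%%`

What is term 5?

^^^^^^^^^^^^%%%%%%%%

Reading off run lengths: ^ runs 4, 6, 8; % runs 4, 5, 6 — each is linear in n, where the shown terms are n = 2, 3, 4.
Setting n = 6 gives 12, 8 characters in each block.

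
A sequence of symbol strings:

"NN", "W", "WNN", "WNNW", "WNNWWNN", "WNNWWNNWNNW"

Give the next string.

WNNWWNNWNNWWNNWWNN

This is a Fibonacci-style word recurrence s(k) = s(k−1)·s(k−2): e.g. W·NN = WNN.
The next term joins WNNWWNNWNNW and WNNWWNN.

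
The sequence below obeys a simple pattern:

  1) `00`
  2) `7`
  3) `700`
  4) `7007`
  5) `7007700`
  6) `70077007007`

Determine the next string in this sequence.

700770070077007700

This is a Fibonacci-style word recurrence s(k) = s(k−1)·s(k−2): e.g. 7·00 = 700.
The next term joins 70077007007 and 7007700.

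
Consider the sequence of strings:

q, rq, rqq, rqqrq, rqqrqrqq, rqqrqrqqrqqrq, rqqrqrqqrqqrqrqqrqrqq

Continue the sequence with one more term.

From term 3 onward, concatenate the last term with the second-to-last: rq·q = rqq, rqq·rq = rqqrq, …
The next term joins rqqrqrqqrqqrqrqqrqrqq and rqqrqrqqrqqrq.

rqqrqrqqrqqrqrqqrqrqqrqqrqrqqrqqrq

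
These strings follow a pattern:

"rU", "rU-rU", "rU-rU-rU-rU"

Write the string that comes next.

rU-rU-rU-rU-rU-rU-rU-rU

s(k+1) = s(k)·-·s(k) — each term doubles the last with '-' between the halves.
So the next term is two copies of rU-rU-rU-rU with '-' between the halves.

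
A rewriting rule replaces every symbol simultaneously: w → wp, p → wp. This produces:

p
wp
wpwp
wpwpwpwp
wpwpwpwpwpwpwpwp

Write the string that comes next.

φ(wpwpwpwpwpwpwpwp) expands symbol-by-symbol to wp wp wp wp wp wp wp wp wp wp wp wp wp wp wp wp; joining the 16 pieces gives the next term.

wpwpwpwpwpwpwpwpwpwpwpwpwpwpwpwp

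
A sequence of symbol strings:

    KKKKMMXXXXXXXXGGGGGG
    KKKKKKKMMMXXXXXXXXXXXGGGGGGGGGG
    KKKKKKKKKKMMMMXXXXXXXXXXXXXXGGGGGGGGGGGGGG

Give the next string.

The n-th term is 3n-2 K's then n M's then 3n+2 X's then 4n-2 G's, where the shown terms are n = 2, 3, 4.
At n = 5 the blocks have lengths 13, 5, 17, 18.

KKKKKKKKKKKKKMMMMMXXXXXXXXXXXXXXXXXGGGGGGGGGGGGGGGGGG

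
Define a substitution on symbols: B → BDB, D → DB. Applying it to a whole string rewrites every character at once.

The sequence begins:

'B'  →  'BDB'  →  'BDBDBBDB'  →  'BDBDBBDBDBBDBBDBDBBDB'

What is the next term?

Rewriting the 21 symbols of BDBDBBDBDBBDBBDBDBBDB one by one yields BDB DB BDB DB BDB BDB DB BDB DB BDB BDB DB BDB BDB DB BDB DB BDB BDB DB BDB; concatenated:

BDBDBBDBDBBDBBDBDBBDBDBBDBBDBDBBDBBDBDBBDBDBBDBBDBDBBDB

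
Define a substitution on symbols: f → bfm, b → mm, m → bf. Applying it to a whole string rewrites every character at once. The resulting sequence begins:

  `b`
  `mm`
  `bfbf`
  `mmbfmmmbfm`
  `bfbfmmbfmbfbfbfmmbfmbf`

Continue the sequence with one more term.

φ(bfbfmmbfmbfbfbfmmbfmbf) expands symbol-by-symbol to mm bfm mm bfm bf bf mm bfm bf mm bfm mm bfm mm bfm bf bf mm bfm bf mm bfm; joining the 22 pieces gives the next term.

mmbfmmmbfmbfbfmmbfmbfmmbfmmmbfmmmbfmbfbfmmbfmbfmmbfm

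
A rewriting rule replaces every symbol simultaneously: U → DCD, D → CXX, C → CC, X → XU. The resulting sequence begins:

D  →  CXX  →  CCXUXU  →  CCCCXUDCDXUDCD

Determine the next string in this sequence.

φ(CCCCXUDCDXUDCD) expands symbol-by-symbol to CC CC CC CC XU DCD CXX CC CXX XU DCD CXX CC CXX; joining the 14 pieces gives the next term.

CCCCCCCCXUDCDCXXCCCXXXUDCDCXXCCCXX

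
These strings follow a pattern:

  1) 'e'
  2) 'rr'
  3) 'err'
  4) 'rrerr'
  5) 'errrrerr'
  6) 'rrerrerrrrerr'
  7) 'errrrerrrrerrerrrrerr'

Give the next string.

rrerrerrrrerrerrrrerrrrerrerrrrerr

This is a Fibonacci-style word recurrence s(k) = s(k−2)·s(k−1): e.g. e·rr = err.
So term 8 is rrerrerrrrerr·errrrerrrrerrerrrrerr.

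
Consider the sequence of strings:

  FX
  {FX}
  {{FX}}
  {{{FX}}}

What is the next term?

Every step adds { to the front and } to the end of the previous string.
Applying this once more to {{{FX}}}:

{{{{FX}}}}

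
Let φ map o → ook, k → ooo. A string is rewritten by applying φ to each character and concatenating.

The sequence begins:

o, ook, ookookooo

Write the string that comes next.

ookookoooookookoooookookook

Rewriting each symbol of ookookooo: o→ook, o→ook, k→ooo, o→ook, o→ook, k→ooo, o→ook, o→ook, o→ook, which concatenates to ook ook ooo ook ook ooo ook ook ook.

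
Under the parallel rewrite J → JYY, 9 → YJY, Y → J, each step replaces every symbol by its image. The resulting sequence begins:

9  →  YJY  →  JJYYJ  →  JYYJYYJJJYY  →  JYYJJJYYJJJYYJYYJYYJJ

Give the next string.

φ(JYYJJJYYJJJYYJYYJYYJJ) expands symbol-by-symbol to JYY J J JYY JYY JYY J J JYY JYY JYY J J JYY J J JYY J J JYY JYY; joining the 21 pieces gives the next term.

JYYJJJYYJYYJYYJJJYYJYYJYYJJJYYJJJYYJJJYYJYY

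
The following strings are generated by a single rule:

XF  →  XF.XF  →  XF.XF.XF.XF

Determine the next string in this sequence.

Every step duplicates the string with '.' between the halves.
Doubling XF.XF.XF.XF with '.' between the halves:

XF.XF.XF.XF.XF.XF.XF.XF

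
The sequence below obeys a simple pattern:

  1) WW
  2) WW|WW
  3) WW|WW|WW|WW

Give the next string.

Every step duplicates the string with '|' between the halves.
Doubling WW|WW|WW|WW with '|' between the halves:

WW|WW|WW|WW|WW|WW|WW|WW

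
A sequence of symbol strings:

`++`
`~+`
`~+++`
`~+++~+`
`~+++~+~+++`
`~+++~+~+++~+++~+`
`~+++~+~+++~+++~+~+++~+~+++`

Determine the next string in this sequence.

~+++~+~+++~+++~+~+++~+~+++~+++~+~+++~+++~+

From term 3 onward, concatenate the last term with the second-to-last: ~+·++ = ~+++, ~+++·~+ = ~+++~+, …
Continuing: ~+++~+~+++~+++~+~+++~+~+++ · ~+++~+~+++~+++~+ gives term 8.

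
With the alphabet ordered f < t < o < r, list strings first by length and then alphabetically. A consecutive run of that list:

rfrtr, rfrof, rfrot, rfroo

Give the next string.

rfror

Find the rightmost character of rfroo below r, bump it to the next letter, and reset everything to its right to f.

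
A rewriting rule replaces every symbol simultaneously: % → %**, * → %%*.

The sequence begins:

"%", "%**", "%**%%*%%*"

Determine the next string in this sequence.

%**%%*%%*%**%**%%*%**%**%%*

Apply φ to %**%%*%%* symbol by symbol: %→%**, *→%%*, *→%%*, %→%**, %→%**, *→%%*, %→%**, %→%**, *→%%*; joined: %** %%* %%* %** %** %%* %** %** %%*.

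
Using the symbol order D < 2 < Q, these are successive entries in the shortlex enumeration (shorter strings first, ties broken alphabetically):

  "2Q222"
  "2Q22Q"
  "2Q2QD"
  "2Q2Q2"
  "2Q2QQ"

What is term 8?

2QQDQ

Continuing the enumeration 3 steps past 2Q2QQ: 2Q2QQ → 2QQDD → 2QQD2 → (answer).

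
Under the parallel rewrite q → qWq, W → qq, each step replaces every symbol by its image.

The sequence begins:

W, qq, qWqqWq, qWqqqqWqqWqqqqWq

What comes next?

Replace each of the 16 characters of qWqqqqWqqWqqqqWq in place — qWq qq qWq qWq qWq qWq qq qWq qWq qq qWq qWq qWq qWq qq qWq — and concatenate.

qWqqqqWqqWqqWqqWqqqqWqqWqqqqWqqWqqWqqWqqqqWq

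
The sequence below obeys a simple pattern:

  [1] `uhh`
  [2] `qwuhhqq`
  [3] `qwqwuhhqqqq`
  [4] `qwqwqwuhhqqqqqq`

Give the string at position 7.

qwqwqwqwqwqwuhhqqqqqqqqqqqq

Each term wraps the previous one in qw on the left and qq on the right.
From qwqwqwuhhqqqqqq, 3 further steps: qwqwqwuhhqqqqqq → qwqwqwqwuhhqqqqqqqq → qwqwqwqwqwuhhqqqqqqqqqq → (answer).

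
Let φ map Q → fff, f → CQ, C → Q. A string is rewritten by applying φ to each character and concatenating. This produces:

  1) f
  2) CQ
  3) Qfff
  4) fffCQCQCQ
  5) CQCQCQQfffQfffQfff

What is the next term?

QfffQfffQffffffCQCQCQfffCQCQCQfffCQCQCQ

Replace each of the 18 characters of CQCQCQQfffQfffQfff in place — Q fff Q fff Q fff fff CQ CQ CQ fff CQ CQ CQ fff CQ CQ CQ — and concatenate.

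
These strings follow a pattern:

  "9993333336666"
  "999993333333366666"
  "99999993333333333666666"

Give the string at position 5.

999999999993333333333333366666666

Each string has the form 9^{2n-1} 3^{2n+2} 6^{n+2}, where the shown terms are n = 2, 3, 4.
For term 5, n = 6, so the run lengths are 11, 14, 8.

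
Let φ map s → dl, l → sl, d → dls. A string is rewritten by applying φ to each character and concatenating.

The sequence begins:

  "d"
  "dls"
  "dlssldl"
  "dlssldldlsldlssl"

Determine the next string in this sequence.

φ(dlssldldlsldlssl) expands symbol-by-symbol to dls sl dl dl sl dls sl dls sl dl sl dls sl dl dl sl; joining the 16 pieces gives the next term.

dlssldldlsldlssldlssldlsldlssldldlsl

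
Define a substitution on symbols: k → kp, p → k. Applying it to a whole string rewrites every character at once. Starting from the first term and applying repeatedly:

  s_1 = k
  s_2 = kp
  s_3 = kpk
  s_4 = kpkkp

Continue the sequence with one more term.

kpkkpkpk

Apply φ to kpkkp symbol by symbol: k→kp, p→k, k→kp, k→kp, p→k; joined: kp k kp kp k.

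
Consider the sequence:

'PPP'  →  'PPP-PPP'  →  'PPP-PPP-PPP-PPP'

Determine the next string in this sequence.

s(k+1) = s(k)·-·s(k) — each term doubles the last with '-' between the halves.
Doubling PPP-PPP-PPP-PPP with '-' between the halves:

PPP-PPP-PPP-PPP-PPP-PPP-PPP-PPP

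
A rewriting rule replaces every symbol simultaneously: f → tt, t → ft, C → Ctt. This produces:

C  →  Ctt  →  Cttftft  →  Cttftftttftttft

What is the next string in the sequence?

Applying the rule to each of the 15 symbols of Cttftftttftttft gives the pieces Ctt ft ft tt ft tt ft ft ft tt ft ft ft tt ft, which concatenate to the answer.

Cttftftttftttftftftttftftftttft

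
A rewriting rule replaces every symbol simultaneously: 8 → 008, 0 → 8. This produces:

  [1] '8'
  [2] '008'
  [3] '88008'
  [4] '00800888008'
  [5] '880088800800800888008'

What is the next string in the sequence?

φ(880088800800800888008) expands symbol-by-symbol to 008 008 8 8 008 008 008 8 8 008 8 8 008 8 8 008 008 008 8 8 008; joining the 21 pieces gives the next term.

0080088800800800888008880088800800800888008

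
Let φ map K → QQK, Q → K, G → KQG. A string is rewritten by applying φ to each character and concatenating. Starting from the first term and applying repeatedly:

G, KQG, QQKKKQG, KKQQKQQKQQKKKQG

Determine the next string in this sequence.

QQKQQKKKQQKKKQQKKKQQKQQKQQKKKQG

Applying the rule to each of the 15 symbols of KKQQKQQKQQKKKQG gives the pieces QQK QQK K K QQK K K QQK K K QQK QQK QQK K KQG, which concatenate to the answer.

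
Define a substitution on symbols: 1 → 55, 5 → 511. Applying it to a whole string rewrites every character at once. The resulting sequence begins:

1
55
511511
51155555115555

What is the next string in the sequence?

51155555115115115115115555511511511511

Applying the rule to each of the 14 symbols of 51155555115555 gives the pieces 511 55 55 511 511 511 511 511 55 55 511 511 511 511, which concatenate to the answer.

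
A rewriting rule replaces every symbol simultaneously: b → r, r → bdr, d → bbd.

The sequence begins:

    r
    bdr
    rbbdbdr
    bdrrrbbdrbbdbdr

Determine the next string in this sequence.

Rewriting the 15 symbols of bdrrrbbdrbbdbdr one by one yields r bbd bdr bdr bdr r r bbd bdr r r bbd r bbd bdr; concatenated:

rbbdbdrbdrbdrrrbbdbdrrrbbdrbbdbdr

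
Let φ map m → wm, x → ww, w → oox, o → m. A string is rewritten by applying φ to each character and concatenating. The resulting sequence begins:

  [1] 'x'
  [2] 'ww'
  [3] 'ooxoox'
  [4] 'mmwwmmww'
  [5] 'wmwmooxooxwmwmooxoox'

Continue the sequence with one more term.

ooxwmooxwmmmwwmmwwooxwmooxwmmmwwmmww

Replace each of the 20 characters of wmwmooxooxwmwmooxoox in place — oox wm oox wm m m ww m m ww oox wm oox wm m m ww m m ww — and concatenate.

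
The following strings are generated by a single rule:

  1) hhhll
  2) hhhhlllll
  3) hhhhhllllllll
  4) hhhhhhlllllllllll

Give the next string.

Reading off run lengths: h runs 3, 4, 5, 6; l runs 2, 5, 8, 11 — each is linear in n (n = 1, 2, …).
For the next term, n = 5, so the run lengths are 7, 14.

hhhhhhhllllllllllllll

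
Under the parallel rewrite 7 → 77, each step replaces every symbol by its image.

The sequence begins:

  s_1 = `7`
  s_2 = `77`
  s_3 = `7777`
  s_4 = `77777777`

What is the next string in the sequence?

Apply φ to 77777777 symbol by symbol: 7→77, 7→77, 7→77, 7→77, 7→77, 7→77, 7→77, 7→77; joined: 77 77 77 77 77 77 77 77.

7777777777777777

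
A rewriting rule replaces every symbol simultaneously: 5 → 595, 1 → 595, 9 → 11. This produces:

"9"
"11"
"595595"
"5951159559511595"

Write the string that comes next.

59511595595595595115955951159559559559511595

Applying the rule to each of the 16 symbols of 5951159559511595 gives the pieces 595 11 595 595 595 595 11 595 595 11 595 595 595 595 11 595, which concatenate to the answer.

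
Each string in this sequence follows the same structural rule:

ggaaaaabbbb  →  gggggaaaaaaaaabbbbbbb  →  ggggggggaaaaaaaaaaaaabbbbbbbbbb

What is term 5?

Term n consists of 3n-1 g's, followed by 4n+1 a's, followed by 3n+1 b's (n = 1, 2, …).
For term 5, n = 5, so the run lengths are 14, 21, 16.

ggggggggggggggaaaaaaaaaaaaaaaaaaaaabbbbbbbbbbbbbbbb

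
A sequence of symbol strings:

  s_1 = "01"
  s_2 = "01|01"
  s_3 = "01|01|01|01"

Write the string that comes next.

Every step duplicates the string with '|' between the halves.
So the next term is two copies of 01|01|01|01 with '|' between the halves.

01|01|01|01|01|01|01|01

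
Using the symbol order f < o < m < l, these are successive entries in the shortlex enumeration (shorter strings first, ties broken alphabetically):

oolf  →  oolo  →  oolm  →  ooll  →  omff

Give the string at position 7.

omfm

Stepping forward 2 times from omff: omff → omfo, then the target.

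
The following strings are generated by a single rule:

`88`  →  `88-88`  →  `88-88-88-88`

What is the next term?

Each string is two copies of the previous one joined by '-'.
Doubling 88-88-88-88 with '-' between the halves:

88-88-88-88-88-88-88-88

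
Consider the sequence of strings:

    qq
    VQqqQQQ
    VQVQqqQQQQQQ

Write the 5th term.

VQVQVQVQqqQQQQQQQQQQQQ

Each term wraps the previous one in VQ on the left and QQQ on the right.
From VQVQqqQQQQQQ, 2 further steps: VQVQqqQQQQQQ → VQVQVQqqQQQQQQQQQ → (answer).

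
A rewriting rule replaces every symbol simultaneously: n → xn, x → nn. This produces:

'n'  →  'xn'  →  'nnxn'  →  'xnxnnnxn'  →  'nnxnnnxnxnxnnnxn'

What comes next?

xnxnnnxnxnxnnnxnnnxnnnxnxnxnnnxn

Applying the rule to each of the 16 symbols of nnxnnnxnxnxnnnxn gives the pieces xn xn nn xn xn xn nn xn nn xn nn xn xn xn nn xn, which concatenate to the answer.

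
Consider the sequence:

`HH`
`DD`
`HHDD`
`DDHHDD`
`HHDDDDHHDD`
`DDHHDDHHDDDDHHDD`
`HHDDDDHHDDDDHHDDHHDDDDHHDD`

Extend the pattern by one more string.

DDHHDDHHDDDDHHDDHHDDDDHHDDDDHHDDHHDDDDHHDD

This is a Fibonacci-style word recurrence s(k) = s(k−2)·s(k−1): e.g. HH·DD = HHDD.
The next term joins DDHHDDHHDDDDHHDD and HHDDDDHHDDDDHHDDHHDDDDHHDD.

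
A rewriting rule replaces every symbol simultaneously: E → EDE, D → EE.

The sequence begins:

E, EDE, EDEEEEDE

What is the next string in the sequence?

EDEEEEDEEDEEDEEDEEEEDE

Apply φ to EDEEEEDE symbol by symbol: E→EDE, D→EE, E→EDE, E→EDE, E→EDE, E→EDE, D→EE, E→EDE; joined: EDE EE EDE EDE EDE EDE EE EDE.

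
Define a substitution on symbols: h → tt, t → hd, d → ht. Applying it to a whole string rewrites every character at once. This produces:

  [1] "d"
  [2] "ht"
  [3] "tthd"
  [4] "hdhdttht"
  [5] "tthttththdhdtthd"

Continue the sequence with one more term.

Applying the rule to each of the 16 symbols of tthttththdhdtthd gives the pieces hd hd tt hd hd hd tt hd tt ht tt ht hd hd tt ht, which concatenate to the answer.

hdhdtthdhdhdtthdtthttththdhdttht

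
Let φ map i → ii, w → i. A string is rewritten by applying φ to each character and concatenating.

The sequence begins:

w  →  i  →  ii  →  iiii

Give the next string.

iiiiiiii

Rewriting each symbol of iiii: i→ii, i→ii, i→ii, i→ii, which concatenates to ii ii ii ii.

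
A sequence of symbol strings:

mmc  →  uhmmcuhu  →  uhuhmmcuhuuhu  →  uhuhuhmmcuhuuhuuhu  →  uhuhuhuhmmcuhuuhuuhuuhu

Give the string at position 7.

Each term wraps the previous one in uh on the left and uhu on the right.
From uhuhuhuhmmcuhuuhuuhuuhu, 2 further steps: uhuhuhuhmmcuhuuhuuhuuhu → uhuhuhuhuhmmcuhuuhuuhuuhuuhu → (answer).

uhuhuhuhuhuhmmcuhuuhuuhuuhuuhuuhu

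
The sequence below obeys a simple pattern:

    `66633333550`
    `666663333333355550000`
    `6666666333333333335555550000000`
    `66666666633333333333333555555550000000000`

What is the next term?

666666666663333333333333333355555555550000000000000

The n-th term is 2n+1 6's then 3n+2 3's then 2n 5's then 3n-2 0's (n = 1, 2, …).
Setting n = 5 gives 11, 17, 10, 13 characters in each block.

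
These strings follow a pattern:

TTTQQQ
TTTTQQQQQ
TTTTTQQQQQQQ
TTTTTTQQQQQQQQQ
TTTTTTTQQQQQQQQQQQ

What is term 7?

The n-th term is n+1 T's then 2n-1 Q's, where the shown terms are n = 2, 3, 4, 5, 6.
At n = 8 the blocks have lengths 9, 15.

TTTTTTTTTQQQQQQQQQQQQQQQ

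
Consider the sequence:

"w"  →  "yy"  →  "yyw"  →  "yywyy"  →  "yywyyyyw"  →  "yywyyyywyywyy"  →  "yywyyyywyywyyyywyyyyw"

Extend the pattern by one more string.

From term 3 onward, concatenate the last term with the second-to-last: yy·w = yyw, yyw·yy = yywyy, …
The next term joins yywyyyywyywyyyywyyyyw and yywyyyywyywyy.

yywyyyywyywyyyywyyyywyywyyyywyywyy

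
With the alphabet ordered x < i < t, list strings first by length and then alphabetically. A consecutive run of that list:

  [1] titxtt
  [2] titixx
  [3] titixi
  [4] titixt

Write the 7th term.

Continuing the enumeration 3 steps past titixt: titixt → titiix → titiii → (answer).

titiit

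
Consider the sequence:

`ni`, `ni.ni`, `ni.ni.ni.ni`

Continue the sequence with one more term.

s(k+1) = s(k)·.·s(k) — each term doubles the last with '.' between the halves.
So the next term is two copies of ni.ni.ni.ni with '.' between the halves.

ni.ni.ni.ni.ni.ni.ni.ni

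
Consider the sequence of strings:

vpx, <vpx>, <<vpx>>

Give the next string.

s(k+1) = <·s(k)·>, so each term gains < as a prefix and > as a suffix.
So the next term is <·<<vpx>>·>.

<<<vpx>>>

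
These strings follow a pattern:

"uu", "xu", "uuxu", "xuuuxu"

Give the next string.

uuxuxuuuxu

Each term (from the third on) is the two preceding terms concatenated in order: term 3 = uu·xu = uuxu.
The next term joins uuxu and xuuuxu.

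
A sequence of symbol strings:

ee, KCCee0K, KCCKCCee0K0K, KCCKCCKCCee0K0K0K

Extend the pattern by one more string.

Every step adds KCC to the front and 0K to the end of the previous string.
Applying this once more to KCCKCCKCCee0K0K0K:

KCCKCCKCCKCCee0K0K0K0K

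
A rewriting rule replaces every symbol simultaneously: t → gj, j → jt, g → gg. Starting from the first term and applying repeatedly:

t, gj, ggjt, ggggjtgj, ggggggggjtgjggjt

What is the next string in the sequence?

φ(ggggggggjtgjggjt) expands symbol-by-symbol to gg gg gg gg gg gg gg gg jt gj gg jt gg gg jt gj; joining the 16 pieces gives the next term.

ggggggggggggggggjtgjggjtggggjtgj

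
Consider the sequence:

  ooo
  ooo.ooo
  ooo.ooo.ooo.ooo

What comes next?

Every step duplicates the string with '.' between the halves.
Doubling ooo.ooo.ooo.ooo with '.' between the halves:

ooo.ooo.ooo.ooo.ooo.ooo.ooo.ooo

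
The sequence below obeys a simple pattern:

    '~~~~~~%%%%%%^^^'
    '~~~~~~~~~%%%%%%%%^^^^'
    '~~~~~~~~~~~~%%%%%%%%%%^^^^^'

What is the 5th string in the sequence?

~~~~~~~~~~~~~~~~~~%%%%%%%%%%%%%%^^^^^^^

The n-th term is 3n ~'s then 2n+2 %'s then n+1 ^'s, where the shown terms are n = 2, 3, 4.
At n = 6 the blocks have lengths 18, 14, 7.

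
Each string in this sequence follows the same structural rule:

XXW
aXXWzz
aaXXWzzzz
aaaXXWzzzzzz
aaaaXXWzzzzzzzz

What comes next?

aaaaaXXWzzzzzzzzzz

Each term wraps the previous one in a on the left and zz on the right.
So the next term is a·aaaaXXWzzzzzzzz·zz.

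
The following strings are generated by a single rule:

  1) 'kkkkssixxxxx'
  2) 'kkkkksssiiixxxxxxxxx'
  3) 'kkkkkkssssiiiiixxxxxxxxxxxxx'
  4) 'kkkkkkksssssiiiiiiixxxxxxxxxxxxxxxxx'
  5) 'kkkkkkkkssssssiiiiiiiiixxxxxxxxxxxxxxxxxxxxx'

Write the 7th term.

kkkkkkkkkkssssssssiiiiiiiiiiiiixxxxxxxxxxxxxxxxxxxxxxxxxxxxx

Each string has the form k^{n+3} s^{n+1} i^{2n-1} x^{4n+1} (n = 1, 2, …).
Setting n = 7 gives 10, 8, 13, 29 characters in each block.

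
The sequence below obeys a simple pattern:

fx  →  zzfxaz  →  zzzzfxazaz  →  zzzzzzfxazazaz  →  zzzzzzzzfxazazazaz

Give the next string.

Every step adds zz to the front and az to the end of the previous string.
Applying this once more to zzzzzzzzfxazazazaz:

zzzzzzzzzzfxazazazazaz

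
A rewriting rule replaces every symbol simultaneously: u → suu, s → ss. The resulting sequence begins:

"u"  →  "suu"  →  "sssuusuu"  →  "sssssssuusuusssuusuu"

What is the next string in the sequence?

sssssssssssssssuusuusssuusuusssssssuusuusssuusuu

Applying the rule to each of the 20 symbols of sssssssuusuusssuusuu gives the pieces ss ss ss ss ss ss ss suu suu ss suu suu ss ss ss suu suu ss suu suu, which concatenate to the answer.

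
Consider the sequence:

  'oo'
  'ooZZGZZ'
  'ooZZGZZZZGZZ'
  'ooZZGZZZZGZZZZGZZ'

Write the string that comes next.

The strings grow by a fixed suffix ZZGZZ each time.
One more step from ooZZGZZZZGZZZZGZZ gives the answer.

ooZZGZZZZGZZZZGZZZZGZZ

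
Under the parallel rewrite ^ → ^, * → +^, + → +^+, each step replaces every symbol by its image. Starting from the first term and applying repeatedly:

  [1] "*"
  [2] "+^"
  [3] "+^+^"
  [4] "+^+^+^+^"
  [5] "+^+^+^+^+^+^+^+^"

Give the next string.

φ(+^+^+^+^+^+^+^+^) expands symbol-by-symbol to +^+ ^ +^+ ^ +^+ ^ +^+ ^ +^+ ^ +^+ ^ +^+ ^ +^+ ^; joining the 16 pieces gives the next term.

+^+^+^+^+^+^+^+^+^+^+^+^+^+^+^+^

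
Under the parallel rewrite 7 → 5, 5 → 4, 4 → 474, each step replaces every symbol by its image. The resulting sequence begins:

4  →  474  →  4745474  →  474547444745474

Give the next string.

Replace each of the 15 characters of 474547444745474 in place — 474 5 474 4 474 5 474 474 474 5 474 4 474 5 474 — and concatenate.

474547444745474474474547444745474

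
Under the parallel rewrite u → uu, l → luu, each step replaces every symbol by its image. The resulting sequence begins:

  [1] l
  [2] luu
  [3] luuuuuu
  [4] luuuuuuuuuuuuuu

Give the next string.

Rewriting the 15 symbols of luuuuuuuuuuuuuu one by one yields luu uu uu uu uu uu uu uu uu uu uu uu uu uu uu; concatenated:

luuuuuuuuuuuuuuuuuuuuuuuuuuuuuu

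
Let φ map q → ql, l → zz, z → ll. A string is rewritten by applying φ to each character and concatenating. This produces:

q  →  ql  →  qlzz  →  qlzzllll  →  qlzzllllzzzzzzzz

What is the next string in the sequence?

qlzzllllzzzzzzzzllllllllllllllll

Applying the rule to each of the 16 symbols of qlzzllllzzzzzzzz gives the pieces ql zz ll ll zz zz zz zz ll ll ll ll ll ll ll ll, which concatenate to the answer.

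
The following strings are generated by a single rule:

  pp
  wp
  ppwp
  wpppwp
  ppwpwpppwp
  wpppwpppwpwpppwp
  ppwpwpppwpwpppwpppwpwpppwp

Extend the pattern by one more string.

Each term (from the third on) is the two preceding terms concatenated in order: term 3 = pp·wp = ppwp.
The next term joins wpppwpppwpwpppwp and ppwpwpppwpwpppwpppwpwpppwp.

wpppwpppwpwpppwpppwpwpppwpwpppwpppwpwpppwp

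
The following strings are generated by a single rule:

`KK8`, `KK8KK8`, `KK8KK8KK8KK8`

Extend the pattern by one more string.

Each string is two copies of the previous one concatenated.
Doubling KK8KK8KK8KK8:

KK8KK8KK8KK8KK8KK8KK8KK8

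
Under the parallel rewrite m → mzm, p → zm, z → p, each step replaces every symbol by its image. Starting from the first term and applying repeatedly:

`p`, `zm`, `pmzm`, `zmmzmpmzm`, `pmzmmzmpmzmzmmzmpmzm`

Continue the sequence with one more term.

φ(pmzmmzmpmzmzmmzmpmzm) expands symbol-by-symbol to zm mzm p mzm mzm p mzm zm mzm p mzm p mzm mzm p mzm zm mzm p mzm; joining the 20 pieces gives the next term.

zmmzmpmzmmzmpmzmzmmzmpmzmpmzmmzmpmzmzmmzmpmzm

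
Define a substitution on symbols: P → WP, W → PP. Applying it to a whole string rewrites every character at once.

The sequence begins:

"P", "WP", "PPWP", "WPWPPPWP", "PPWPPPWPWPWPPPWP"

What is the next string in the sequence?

WPWPPPWPWPWPPPWPPPWPPPWPWPWPPPWP

Replace each of the 16 characters of PPWPPPWPWPWPPPWP in place — WP WP PP WP WP WP PP WP PP WP PP WP WP WP PP WP — and concatenate.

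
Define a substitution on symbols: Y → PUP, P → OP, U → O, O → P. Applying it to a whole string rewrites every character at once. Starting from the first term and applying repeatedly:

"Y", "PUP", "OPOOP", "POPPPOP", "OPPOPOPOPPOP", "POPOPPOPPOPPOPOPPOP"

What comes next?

Replace each of the 19 characters of POPOPPOPPOPPOPOPPOP in place — OP P OP P OP OP P OP OP P OP OP P OP P OP OP P OP — and concatenate.

OPPOPPOPOPPOPOPPOPOPPOPPOPOPPOP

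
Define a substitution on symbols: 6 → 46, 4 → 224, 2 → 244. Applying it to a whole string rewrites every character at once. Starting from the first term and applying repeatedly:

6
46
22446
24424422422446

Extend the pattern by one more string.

φ(24424422422446) expands symbol-by-symbol to 244 224 224 244 224 224 244 244 224 244 244 224 224 46; joining the 14 pieces gives the next term.

24422422424422422424424422424424422422446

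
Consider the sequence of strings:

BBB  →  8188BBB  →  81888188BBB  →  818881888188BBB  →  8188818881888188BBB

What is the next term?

The strings grow by a fixed prefix 8188 each time.
So the next term is 8188·8188818881888188BBB.

81888188818881888188BBB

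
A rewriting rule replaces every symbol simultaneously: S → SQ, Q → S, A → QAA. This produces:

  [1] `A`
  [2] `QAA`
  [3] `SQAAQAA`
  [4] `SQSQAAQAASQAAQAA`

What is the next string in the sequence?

SQSSQSQAAQAASQAAQAASQSQAAQAASQAAQAA

Applying the rule to each of the 16 symbols of SQSQAAQAASQAAQAA gives the pieces SQ S SQ S QAA QAA S QAA QAA SQ S QAA QAA S QAA QAA, which concatenate to the answer.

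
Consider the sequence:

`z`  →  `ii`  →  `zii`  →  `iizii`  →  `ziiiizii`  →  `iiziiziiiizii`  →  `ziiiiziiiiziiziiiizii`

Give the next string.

This is a Fibonacci-style word recurrence s(k) = s(k−2)·s(k−1): e.g. z·ii = zii.
The next term joins iiziiziiiizii and ziiiiziiiiziiziiiizii.

iiziiziiiiziiziiiiziiiiziiziiiizii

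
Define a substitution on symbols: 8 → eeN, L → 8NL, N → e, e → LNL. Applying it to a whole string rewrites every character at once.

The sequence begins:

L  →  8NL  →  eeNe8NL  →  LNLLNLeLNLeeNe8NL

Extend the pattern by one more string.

Rewriting the 17 symbols of LNLLNLeLNLeeNe8NL one by one yields 8NL e 8NL 8NL e 8NL LNL 8NL e 8NL LNL LNL e LNL eeN e 8NL; concatenated:

8NLe8NL8NLe8NLLNL8NLe8NLLNLLNLeLNLeeNe8NL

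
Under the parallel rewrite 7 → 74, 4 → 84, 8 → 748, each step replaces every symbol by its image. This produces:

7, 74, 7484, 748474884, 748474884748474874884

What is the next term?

φ(748474884748474874884) expands symbol-by-symbol to 74 84 748 84 74 84 748 748 84 74 84 748 84 74 84 748 74 84 748 748 84; joining the 21 pieces gives the next term.

7484748847484748748847484748847484748748474874884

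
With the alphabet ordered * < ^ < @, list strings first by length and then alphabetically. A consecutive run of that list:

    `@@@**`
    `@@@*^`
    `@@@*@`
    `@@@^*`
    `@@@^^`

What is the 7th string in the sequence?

Advancing 2 positions from @@@^^ through @@@^^ → @@@^@ reaches term 7.

@@@@*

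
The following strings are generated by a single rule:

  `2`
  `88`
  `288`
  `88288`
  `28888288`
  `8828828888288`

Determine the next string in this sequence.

288882888828828888288

From term 3 onward, concatenate the second-to-last term with the last: 2·88 = 288, 88·288 = 88288, …
The next term joins 28888288 and 8828828888288.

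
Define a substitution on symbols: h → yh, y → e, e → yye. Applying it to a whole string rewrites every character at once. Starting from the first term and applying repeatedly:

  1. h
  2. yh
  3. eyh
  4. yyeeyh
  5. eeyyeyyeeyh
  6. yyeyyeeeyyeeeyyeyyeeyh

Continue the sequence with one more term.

Applying the rule to each of the 22 symbols of yyeyyeeeyyeeeyyeyyeeyh gives the pieces e e yye e e yye yye yye e e yye yye yye e e yye e e yye yye e yh, which concatenate to the answer.

eeyyeeeyyeyyeyyeeeyyeyyeyyeeeyyeeeyyeyyeeyh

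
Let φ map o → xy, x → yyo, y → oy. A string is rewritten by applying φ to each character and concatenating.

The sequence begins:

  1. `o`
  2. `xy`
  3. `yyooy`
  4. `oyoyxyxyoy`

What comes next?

Rewriting each symbol of oyoyxyxyoy: o→xy, y→oy, o→xy, y→oy, x→yyo, y→oy, x→yyo, y→oy, o→xy, y→oy, which concatenates to xy oy xy oy yyo oy yyo oy xy oy.

xyoyxyoyyyooyyyooyxyoy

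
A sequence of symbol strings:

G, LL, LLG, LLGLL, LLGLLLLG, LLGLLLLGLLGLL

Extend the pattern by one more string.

From term 3 onward, concatenate the last term with the second-to-last: LL·G = LLG, LLG·LL = LLGLL, …
Continuing: LLGLLLLGLLGLL · LLGLLLLG gives term 7.

LLGLLLLGLLGLLLLGLLLLG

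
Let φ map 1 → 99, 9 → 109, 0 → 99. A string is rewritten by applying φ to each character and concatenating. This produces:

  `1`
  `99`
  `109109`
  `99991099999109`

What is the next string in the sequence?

φ(99991099999109) expands symbol-by-symbol to 109 109 109 109 99 99 109 109 109 109 109 99 99 109; joining the 14 pieces gives the next term.

10910910910999991091091091091099999109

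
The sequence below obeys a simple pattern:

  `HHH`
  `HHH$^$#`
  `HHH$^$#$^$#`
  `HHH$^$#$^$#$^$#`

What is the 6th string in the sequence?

HHH$^$#$^$#$^$#$^$#$^$#

Each term is the previous one with $^$# appended.
From HHH$^$#$^$#$^$#, 2 further steps: HHH$^$#$^$#$^$# → HHH$^$#$^$#$^$#$^$# → (answer).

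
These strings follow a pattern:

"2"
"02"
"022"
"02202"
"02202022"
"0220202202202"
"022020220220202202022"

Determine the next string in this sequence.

0220202202202022020220220202202202

Each term (from the third on) is the previous term followed by the one before it: term 3 = 02·2 = 022.
The next term joins 022020220220202202022 and 0220202202202.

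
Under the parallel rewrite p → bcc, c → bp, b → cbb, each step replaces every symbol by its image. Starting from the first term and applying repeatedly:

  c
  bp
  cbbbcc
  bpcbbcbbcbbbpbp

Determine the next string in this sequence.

Applying the rule to each of the 15 symbols of bpcbbcbbcbbbpbp gives the pieces cbb bcc bp cbb cbb bp cbb cbb bp cbb cbb cbb bcc cbb bcc, which concatenate to the answer.

cbbbccbpcbbcbbbpcbbcbbbpcbbcbbcbbbcccbbbcc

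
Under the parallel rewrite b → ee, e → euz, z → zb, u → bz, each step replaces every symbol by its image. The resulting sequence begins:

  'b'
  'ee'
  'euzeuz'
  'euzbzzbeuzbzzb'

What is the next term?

Rewriting the 14 symbols of euzbzzbeuzbzzb one by one yields euz bz zb ee zb zb ee euz bz zb ee zb zb ee; concatenated:

euzbzzbeezbzbeeeuzbzzbeezbzbee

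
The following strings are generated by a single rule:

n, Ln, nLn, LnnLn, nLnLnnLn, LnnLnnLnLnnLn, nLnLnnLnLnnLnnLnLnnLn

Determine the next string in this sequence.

Each term (from the third on) is the two preceding terms concatenated in order: term 3 = n·Ln = nLn.
So term 8 is LnnLnnLnLnnLn·nLnLnnLnLnnLnnLnLnnLn.

LnnLnnLnLnnLnnLnLnnLnLnnLnnLnLnnLn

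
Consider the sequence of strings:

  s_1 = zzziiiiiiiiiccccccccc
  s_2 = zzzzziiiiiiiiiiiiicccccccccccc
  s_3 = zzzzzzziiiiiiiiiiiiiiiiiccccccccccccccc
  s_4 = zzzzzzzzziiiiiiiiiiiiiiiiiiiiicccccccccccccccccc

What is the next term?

zzzzzzzzzzziiiiiiiiiiiiiiiiiiiiiiiiiccccccccccccccccccccc

Reading off run lengths: z runs 3, 5, 7, 9; i runs 9, 13, 17, 21; c runs 9, 12, 15, 18 — each is linear in n, where the shown terms are n = 2, 3, 4, 5.
Setting n = 6 gives 11, 25, 21 characters in each block.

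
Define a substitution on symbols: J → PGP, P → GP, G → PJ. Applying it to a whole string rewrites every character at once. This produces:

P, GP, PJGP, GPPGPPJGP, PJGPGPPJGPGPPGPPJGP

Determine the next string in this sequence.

φ(PJGPGPPJGPGPPGPPJGP) expands symbol-by-symbol to GP PGP PJ GP PJ GP GP PGP PJ GP PJ GP GP PJ GP GP PGP PJ GP; joining the 19 pieces gives the next term.

GPPGPPJGPPJGPGPPGPPJGPPJGPGPPJGPGPPGPPJGP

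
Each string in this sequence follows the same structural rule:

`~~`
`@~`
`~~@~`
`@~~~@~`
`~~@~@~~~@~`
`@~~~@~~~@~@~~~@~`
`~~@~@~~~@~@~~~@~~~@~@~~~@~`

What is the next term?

From term 3 onward, concatenate the second-to-last term with the last: ~~·@~ = ~~@~, @~·~~@~ = @~~~@~, …
So term 8 is @~~~@~~~@~@~~~@~·~~@~@~~~@~@~~~@~~~@~@~~~@~.

@~~~@~~~@~@~~~@~~~@~@~~~@~@~~~@~~~@~@~~~@~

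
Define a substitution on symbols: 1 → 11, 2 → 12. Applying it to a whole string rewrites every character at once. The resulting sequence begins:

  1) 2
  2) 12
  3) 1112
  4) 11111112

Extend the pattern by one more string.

Expanding 11111112: 1→11, 1→11, 1→11, 1→11, 1→11, 1→11, 1→11, 2→12. Concatenated: 11 11 11 11 11 11 11 12.

1111111111111112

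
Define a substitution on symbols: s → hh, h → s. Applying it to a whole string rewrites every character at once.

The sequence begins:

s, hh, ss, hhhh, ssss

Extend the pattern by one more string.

Apply φ to ssss symbol by symbol: s→hh, s→hh, s→hh, s→hh; joined: hh hh hh hh.

hhhhhhhh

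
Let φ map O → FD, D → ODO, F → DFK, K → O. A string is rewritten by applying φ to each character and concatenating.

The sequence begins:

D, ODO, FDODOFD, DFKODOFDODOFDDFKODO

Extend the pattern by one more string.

ODODFKOFDODOFDDFKODOFDODOFDDFKODOODODFKOFDODOFD

φ(DFKODOFDODOFDDFKODO) expands symbol-by-symbol to ODO DFK O FD ODO FD DFK ODO FD ODO FD DFK ODO ODO DFK O FD ODO FD; joining the 19 pieces gives the next term.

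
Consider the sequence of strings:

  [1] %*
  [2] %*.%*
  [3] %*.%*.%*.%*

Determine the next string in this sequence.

%*.%*.%*.%*.%*.%*.%*.%*

s(k+1) = s(k)·.·s(k) — each term doubles the last with '.' between the halves.
So the next term is two copies of %*.%*.%*.%* with '.' between the halves.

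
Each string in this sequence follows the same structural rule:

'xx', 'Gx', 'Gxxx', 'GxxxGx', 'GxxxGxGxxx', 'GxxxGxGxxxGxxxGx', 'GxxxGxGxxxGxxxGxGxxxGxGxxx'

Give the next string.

GxxxGxGxxxGxxxGxGxxxGxGxxxGxxxGxGxxxGxxxGx

Each term (from the third on) is the previous term followed by the one before it: term 3 = Gx·xx = Gxxx.
Continuing: GxxxGxGxxxGxxxGxGxxxGxGxxx · GxxxGxGxxxGxxxGx gives term 8.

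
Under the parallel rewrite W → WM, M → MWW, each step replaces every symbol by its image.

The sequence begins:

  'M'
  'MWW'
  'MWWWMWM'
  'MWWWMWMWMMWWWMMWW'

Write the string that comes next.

Applying the rule to each of the 17 symbols of MWWWMWMWMMWWWMMWW gives the pieces MWW WM WM WM MWW WM MWW WM MWW MWW WM WM WM MWW MWW WM WM, which concatenate to the answer.

MWWWMWMWMMWWWMMWWWMMWWMWWWMWMWMMWWMWWWMWM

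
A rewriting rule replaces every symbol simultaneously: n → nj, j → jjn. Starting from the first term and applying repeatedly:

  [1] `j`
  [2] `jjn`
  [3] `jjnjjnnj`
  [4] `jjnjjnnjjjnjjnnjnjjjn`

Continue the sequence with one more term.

Applying the rule to each of the 21 symbols of jjnjjnnjjjnjjnnjnjjjn gives the pieces jjn jjn nj jjn jjn nj nj jjn jjn jjn nj jjn jjn nj nj jjn nj jjn jjn jjn nj, which concatenate to the answer.

jjnjjnnjjjnjjnnjnjjjnjjnjjnnjjjnjjnnjnjjjnnjjjnjjnjjnnj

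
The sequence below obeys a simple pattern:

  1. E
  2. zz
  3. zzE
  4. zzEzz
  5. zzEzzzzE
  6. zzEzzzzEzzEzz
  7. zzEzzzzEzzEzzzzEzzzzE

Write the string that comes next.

Each term (from the third on) is the previous term followed by the one before it: term 3 = zz·E = zzE.
Continuing: zzEzzzzEzzEzzzzEzzzzE · zzEzzzzEzzEzz gives term 8.

zzEzzzzEzzEzzzzEzzzzEzzEzzzzEzzEzz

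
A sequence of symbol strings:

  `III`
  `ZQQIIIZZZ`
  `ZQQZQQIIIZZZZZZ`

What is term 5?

ZQQZQQZQQZQQIIIZZZZZZZZZZZZ

Each term wraps the previous one in ZQQ on the left and ZZZ on the right.
From ZQQZQQIIIZZZZZZ, 2 further steps: ZQQZQQIIIZZZZZZ → ZQQZQQZQQIIIZZZZZZZZZ → (answer).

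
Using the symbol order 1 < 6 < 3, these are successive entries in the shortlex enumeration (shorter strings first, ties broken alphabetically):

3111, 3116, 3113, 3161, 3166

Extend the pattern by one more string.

Treat 3166 as a base-3 numeral over the given alphabet and add one, carrying through any trailing 3's.

3163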